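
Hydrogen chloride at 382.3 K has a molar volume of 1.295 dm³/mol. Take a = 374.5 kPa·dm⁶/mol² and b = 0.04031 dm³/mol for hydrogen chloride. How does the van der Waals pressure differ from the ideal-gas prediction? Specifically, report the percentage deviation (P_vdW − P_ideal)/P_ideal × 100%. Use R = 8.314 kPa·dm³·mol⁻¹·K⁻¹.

Ideal: P_ideal = RT/V_m = (8.314)(382.3)/1.295 = 2454.40 kPa
vdW: P = RT/(V_m − b) − a/V_m² = 3178.44/1.25469 − 374.5/1.67703 = 2533.25 − 223.311 = 2309.94 kPa
% deviation = (2309.94 − 2454.40)/2454.40 × 100% = -5.89%

-5.89 %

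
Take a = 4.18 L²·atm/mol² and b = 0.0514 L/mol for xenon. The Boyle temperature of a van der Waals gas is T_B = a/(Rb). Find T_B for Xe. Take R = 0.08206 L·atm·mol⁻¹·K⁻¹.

T_B ≈ 991.0 K

For a van der Waals gas the second virial coefficient B₂ = b − a/(RT) vanishes at T_B = a/(Rb).
T_B = 4.18/(0.08206×0.0514) = 4.18/0.0042179 = 991.0 K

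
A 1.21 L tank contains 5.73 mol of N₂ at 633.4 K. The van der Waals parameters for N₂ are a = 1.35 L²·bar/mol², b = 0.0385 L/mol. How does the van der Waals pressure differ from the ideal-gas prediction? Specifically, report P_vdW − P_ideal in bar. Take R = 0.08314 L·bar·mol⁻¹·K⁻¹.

Ideal: P_ideal = nRT/V = (5.73)(0.08314)(633.4)/1.21 = 249.378 bar
vdW: P = nRT/(V − nb) − a n²/V² = 301.747/0.989395 − 44.3244/1.46410 = 304.981 − 30.2742 = 274.707 bar
ΔP = 274.707 − 249.378 = 25.33 bar

ΔP ≈ 25.33 bar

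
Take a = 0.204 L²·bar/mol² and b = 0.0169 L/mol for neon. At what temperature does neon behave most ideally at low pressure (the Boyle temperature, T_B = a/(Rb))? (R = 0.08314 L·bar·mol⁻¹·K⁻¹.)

T_B ≈ 145.2 K

For a van der Waals gas the second virial coefficient B₂ = b − a/(RT) vanishes at T_B = a/(Rb).
T_B = 0.204/(0.08314×0.0169) = 0.204/0.0014051 = 145.2 K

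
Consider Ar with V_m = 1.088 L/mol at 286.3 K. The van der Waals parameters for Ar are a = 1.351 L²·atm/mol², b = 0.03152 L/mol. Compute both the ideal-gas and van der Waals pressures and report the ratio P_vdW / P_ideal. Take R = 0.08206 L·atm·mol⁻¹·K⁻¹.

P_vdW / P_ideal ≈ 0.9770

Ideal: P_ideal = RT/V_m = (0.08206)(286.3)/1.088 = 21.5935 atm
vdW: P = RT/(V_m − b) − a/V_m² = 23.4938/1.05648 − 1.351/1.18374 = 22.2378 − 1.14130 = 21.0965 atm
Ratio = 21.0965/21.5935 = 0.9770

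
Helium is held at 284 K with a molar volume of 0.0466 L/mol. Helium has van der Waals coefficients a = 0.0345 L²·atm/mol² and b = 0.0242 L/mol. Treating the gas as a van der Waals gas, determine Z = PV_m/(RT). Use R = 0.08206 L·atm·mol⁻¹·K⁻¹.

Z ≈ 2.049

P = RT/(V_m − b) − a/V_m² = (0.08206)(284)/(0.0466 − 0.0242) − 0.0345/(0.0466)²
  = 23.305/0.022400 − 15.887 = 1040.4 − 15.887 = 1024.5 atm
Z = PV_m/(RT) = (1024.5)(0.0466)/((0.08206)(284)) = 47.742/23.305 = 2.049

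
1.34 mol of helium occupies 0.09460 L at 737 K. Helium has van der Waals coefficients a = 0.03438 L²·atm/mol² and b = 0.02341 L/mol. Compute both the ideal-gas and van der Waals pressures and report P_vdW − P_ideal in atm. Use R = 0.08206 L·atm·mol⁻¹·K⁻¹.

ΔP ≈ 418.1 atm

Ideal: P_ideal = nRT/V = (1.34)(0.08206)(737)/0.09460 = 856.668 atm
vdW: P = nRT/(V − nb) − a n²/V² = 81.0408/0.0632306 − 0.0617327/0.00894916 = 1281.67 − 6.89816 = 1274.77 atm
ΔP = 1274.77 − 856.668 = 418.1 atm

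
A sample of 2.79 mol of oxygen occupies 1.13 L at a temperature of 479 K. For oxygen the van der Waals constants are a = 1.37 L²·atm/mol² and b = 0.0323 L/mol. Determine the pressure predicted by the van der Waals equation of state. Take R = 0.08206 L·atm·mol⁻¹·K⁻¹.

P ≈ 97.11 atm

P = nRT/(V − nb) − a n²/V²
nRT/(V − nb) = (2.79)(0.08206)(479)/(1.13 − 2.79×0.0323) = 109.67/1.0399 = 105.46 atm
a n²/V² = (1.37)(2.79)²/(1.13)² = 8.3516 atm
P = 105.46 − 8.3516 = 97.11 atm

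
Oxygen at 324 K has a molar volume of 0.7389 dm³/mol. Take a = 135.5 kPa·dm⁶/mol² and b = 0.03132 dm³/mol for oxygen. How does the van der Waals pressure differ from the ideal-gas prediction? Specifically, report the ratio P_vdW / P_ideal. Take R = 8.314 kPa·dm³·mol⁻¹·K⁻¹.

Ideal: P_ideal = RT/V_m = (8.314)(324)/0.7389 = 3645.60 kPa
vdW: P = RT/(V_m − b) − a/V_m² = 2693.74/0.707580 − 135.5/0.545973 = 3806.98 − 248.181 = 3558.80 kPa
Ratio = 3558.80/3645.60 = 0.9762

P_vdW / P_ideal ≈ 0.9762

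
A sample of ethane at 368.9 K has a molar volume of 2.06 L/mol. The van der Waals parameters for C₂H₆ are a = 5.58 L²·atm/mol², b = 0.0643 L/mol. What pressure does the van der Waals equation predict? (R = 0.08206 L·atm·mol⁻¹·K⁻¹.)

P = RT/(V_m − b) − a/V_m²
RT/(V_m − b) = (0.08206)(368.9)/(2.06 − 0.0643) = 30.272/1.9957 = 15.169 atm
a/V_m² = 5.58/(2.06)² = 1.3149 atm
P = 15.169 − 1.3149 = 13.85 atm

P ≈ 13.85 atm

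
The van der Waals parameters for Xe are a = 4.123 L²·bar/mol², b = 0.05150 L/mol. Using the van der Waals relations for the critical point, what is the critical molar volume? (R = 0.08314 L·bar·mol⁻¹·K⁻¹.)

For a van der Waals gas, V_m,c = 3b.
V_m,c = 3×0.05150 = 0.1545 L/mol

V_m,c ≈ 0.1545 L/mol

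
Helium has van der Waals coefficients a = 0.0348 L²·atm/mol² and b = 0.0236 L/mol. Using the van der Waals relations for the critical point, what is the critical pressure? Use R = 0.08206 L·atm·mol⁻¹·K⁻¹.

P_c ≈ 2.314 atm

For a van der Waals gas, P_c = a/(27b²).
P_c = 0.0348/(27×(0.0236)²) = 0.0348/0.015038 = 2.314 atm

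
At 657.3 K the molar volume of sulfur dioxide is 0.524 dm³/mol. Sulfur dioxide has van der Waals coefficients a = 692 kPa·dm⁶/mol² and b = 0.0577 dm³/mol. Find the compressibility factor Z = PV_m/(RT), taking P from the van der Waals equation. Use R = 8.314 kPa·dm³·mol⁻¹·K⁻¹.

Z ≈ 0.8821

P = RT/(V_m − b) − a/V_m² = (8.314)(657.3)/(0.524 − 0.0577) − 692/(0.524)²
  = 5464.8/0.46630 − 2520.2 = 11719 − 2520.2 = 9199 kPa
Z = PV_m/(RT) = (9199)(0.524)/((8.314)(657.3)) = 4820.3/5464.8 = 0.8821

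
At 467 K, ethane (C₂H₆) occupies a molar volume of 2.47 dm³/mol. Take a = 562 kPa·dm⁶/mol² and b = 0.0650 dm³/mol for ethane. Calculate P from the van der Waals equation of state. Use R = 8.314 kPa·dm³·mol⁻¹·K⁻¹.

P = RT/(V_m − b) − a/V_m²
RT/(V_m − b) = (8.314)(467)/(2.47 − 0.0650) = 3882.6/2.4050 = 1614.4 kPa
a/V_m² = 562/(2.47)² = 92.118 kPa
P = 1614.4 − 92.118 = 1522 kPa

P ≈ 1522 kPa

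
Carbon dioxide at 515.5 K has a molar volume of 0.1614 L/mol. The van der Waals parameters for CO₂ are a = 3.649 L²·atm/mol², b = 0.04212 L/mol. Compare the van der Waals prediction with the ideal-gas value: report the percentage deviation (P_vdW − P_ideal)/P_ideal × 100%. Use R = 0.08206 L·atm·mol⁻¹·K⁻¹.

-18.13 %

Ideal: P_ideal = RT/V_m = (0.08206)(515.5)/0.1614 = 262.094 atm
vdW: P = RT/(V_m − b) − a/V_m² = 42.3019/0.119280 − 3.649/0.0260500 = 354.644 − 140.077 = 214.567 atm
% deviation = (214.567 − 262.094)/262.094 × 100% = -18.13%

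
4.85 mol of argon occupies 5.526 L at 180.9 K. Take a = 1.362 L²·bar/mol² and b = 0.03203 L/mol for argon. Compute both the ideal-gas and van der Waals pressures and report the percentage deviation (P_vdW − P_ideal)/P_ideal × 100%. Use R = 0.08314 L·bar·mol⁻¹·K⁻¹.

Ideal: P_ideal = nRT/V = (4.85)(0.08314)(180.9)/5.526 = 13.2002 bar
vdW: P = nRT/(V − nb) − a n²/V² = 72.9441/5.37065 − 32.0376/30.5367 = 13.5820 − 1.04915 = 12.5329 bar
% deviation = (12.5329 − 13.2002)/13.2002 × 100% = -5.06%

-5.06 %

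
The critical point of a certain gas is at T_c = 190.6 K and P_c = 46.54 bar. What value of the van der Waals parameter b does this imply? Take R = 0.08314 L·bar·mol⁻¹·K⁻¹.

b ≈ 0.04256 L/mol

From T_c = 8a/(27Rb) and P_c = a/(27b²): b = R T_c/(8 P_c).
b = (0.08314)(190.6)/(8×46.54) = 15.846/372.32 = 0.04256 L/mol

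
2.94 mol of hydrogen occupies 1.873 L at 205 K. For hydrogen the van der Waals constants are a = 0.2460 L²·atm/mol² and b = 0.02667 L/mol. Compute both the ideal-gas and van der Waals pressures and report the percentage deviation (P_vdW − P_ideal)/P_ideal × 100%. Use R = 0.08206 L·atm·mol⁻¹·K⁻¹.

2.07 %

Ideal: P_ideal = nRT/V = (2.94)(0.08206)(205)/1.873 = 26.4055 atm
vdW: P = nRT/(V − nb) − a n²/V² = 49.4576/1.79459 − 2.12633/3.50813 = 27.5593 − 0.606115 = 26.9532 atm
% deviation = (26.9532 − 26.4055)/26.4055 × 100% = 2.07%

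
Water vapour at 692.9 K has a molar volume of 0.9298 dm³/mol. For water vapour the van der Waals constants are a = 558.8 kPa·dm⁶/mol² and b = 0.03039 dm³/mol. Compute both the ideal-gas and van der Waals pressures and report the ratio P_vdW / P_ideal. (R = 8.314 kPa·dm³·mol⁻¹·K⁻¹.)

P_vdW / P_ideal ≈ 0.9295

Ideal: P_ideal = RT/V_m = (8.314)(692.9)/0.9298 = 6195.71 kPa
vdW: P = RT/(V_m − b) − a/V_m² = 5760.77/0.899410 − 558.8/0.864528 = 6405.05 − 646.364 = 5758.69 kPa
Ratio = 5758.69/6195.71 = 0.9295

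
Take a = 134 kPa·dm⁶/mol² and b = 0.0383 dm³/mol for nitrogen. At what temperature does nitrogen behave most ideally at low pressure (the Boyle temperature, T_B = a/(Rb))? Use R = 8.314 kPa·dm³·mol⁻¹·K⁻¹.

For a van der Waals gas the second virial coefficient B₂ = b − a/(RT) vanishes at T_B = a/(Rb).
T_B = 134/(8.314×0.0383) = 134/0.31843 = 420.8 K

T_B ≈ 420.8 K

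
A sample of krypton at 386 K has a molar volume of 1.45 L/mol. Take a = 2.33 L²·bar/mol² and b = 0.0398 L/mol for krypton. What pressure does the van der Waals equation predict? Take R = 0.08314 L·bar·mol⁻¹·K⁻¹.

P = RT/(V_m − b) − a/V_m²
RT/(V_m − b) = (0.08314)(386)/(1.45 − 0.0398) = 32.092/1.4102 = 22.757 bar
a/V_m² = 2.33/(1.45)² = 1.1082 bar
P = 22.757 − 1.1082 = 21.65 bar

P ≈ 21.65 bar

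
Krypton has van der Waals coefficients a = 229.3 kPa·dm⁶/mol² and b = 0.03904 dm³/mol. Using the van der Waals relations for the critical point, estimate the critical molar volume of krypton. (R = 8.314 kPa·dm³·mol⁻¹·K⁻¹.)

For a van der Waals gas, V_m,c = 3b.
V_m,c = 3×0.03904 = 0.1171 dm³/mol

V_m,c ≈ 0.1171 dm³/mol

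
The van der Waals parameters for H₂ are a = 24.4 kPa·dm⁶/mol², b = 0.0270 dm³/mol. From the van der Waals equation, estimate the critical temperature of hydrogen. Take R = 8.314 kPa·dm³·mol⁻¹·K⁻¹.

For a van der Waals gas, T_c = 8a/(27Rb).
T_c = 8×24.4/(27×8.314×0.0270) = 195.20/6.0609 = 32.21 K

T_c ≈ 32.21 K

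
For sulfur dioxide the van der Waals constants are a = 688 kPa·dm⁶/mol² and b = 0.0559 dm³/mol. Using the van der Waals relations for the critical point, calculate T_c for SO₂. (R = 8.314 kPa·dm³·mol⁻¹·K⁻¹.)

T_c ≈ 438.6 K

For a van der Waals gas, T_c = 8a/(27Rb).
T_c = 8×688/(27×8.314×0.0559) = 5504.0/12.548 = 438.6 K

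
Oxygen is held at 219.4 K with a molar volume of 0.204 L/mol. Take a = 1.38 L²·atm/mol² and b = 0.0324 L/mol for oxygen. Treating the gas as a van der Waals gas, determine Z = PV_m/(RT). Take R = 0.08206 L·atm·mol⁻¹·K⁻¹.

P = RT/(V_m − b) − a/V_m² = (0.08206)(219.4)/(0.204 − 0.0324) − 1.38/(0.204)²
  = 18.004/0.17160 − 33.160 = 104.92 − 33.160 = 71.76 atm
Z = PV_m/(RT) = (71.76)(0.204)/((0.08206)(219.4)) = 14.639/18.004 = 0.8131

Z ≈ 0.8131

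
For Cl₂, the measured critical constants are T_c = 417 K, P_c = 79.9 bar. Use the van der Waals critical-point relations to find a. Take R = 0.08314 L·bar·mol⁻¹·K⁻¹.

a ≈ 6.346 L²·bar/mol²

From T_c = 8a/(27Rb) and P_c = a/(27b²): a = 27 R² T_c²/(64 P_c).
a = 27×(0.08314)²×(417)²/(64×79.9) = 32453/5113.6 = 6.346 L²·bar/mol²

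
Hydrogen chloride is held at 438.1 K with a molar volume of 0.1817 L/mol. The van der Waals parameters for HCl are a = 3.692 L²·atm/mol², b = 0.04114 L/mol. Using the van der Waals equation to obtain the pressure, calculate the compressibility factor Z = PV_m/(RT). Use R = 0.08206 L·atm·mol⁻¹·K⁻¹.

P = RT/(V_m − b) − a/V_m² = (0.08206)(438.1)/(0.1817 − 0.04114) − 3.692/(0.1817)²
  = 35.950/0.14056 − 111.83 = 255.76 − 111.83 = 143.93 atm
Z = PV_m/(RT) = (143.93)(0.1817)/((0.08206)(438.1)) = 26.152/35.950 = 0.7275

Z ≈ 0.7275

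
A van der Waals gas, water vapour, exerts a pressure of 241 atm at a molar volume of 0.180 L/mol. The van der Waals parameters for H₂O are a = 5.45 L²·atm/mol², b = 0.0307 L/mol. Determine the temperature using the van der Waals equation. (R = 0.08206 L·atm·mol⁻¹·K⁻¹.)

T ≈ 744.5 K

T = (P + a/V_m²)(V_m − b)/R
P + a/V_m² = 241 + 5.45/(0.180)² = 409.21 atm
V_m − b = 0.180 − 0.0307 = 0.14930 L/mol
T = (409.21)(0.14930)/0.08206 = 744.5 K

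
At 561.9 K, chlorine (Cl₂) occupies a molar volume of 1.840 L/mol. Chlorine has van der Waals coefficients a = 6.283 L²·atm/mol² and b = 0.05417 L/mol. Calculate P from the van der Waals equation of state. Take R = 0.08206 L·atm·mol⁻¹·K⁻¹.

P ≈ 23.96 atm

P = RT/(V_m − b) − a/V_m²
RT/(V_m − b) = (0.08206)(561.9)/(1.840 − 0.05417) = 46.110/1.7858 = 25.820 atm
a/V_m² = 6.283/(1.840)² = 1.8558 atm
P = 25.820 − 1.8558 = 23.96 atm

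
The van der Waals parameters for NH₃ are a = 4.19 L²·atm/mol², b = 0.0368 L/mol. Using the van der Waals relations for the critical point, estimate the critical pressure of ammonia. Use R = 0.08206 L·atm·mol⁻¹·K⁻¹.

For a van der Waals gas, P_c = a/(27b²).
P_c = 4.19/(27×(0.0368)²) = 4.19/0.036564 = 114.6 atm

P_c ≈ 114.6 atm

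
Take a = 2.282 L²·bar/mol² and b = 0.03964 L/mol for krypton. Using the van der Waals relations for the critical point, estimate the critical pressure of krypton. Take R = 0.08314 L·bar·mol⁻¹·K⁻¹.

For a van der Waals gas, P_c = a/(27b²).
P_c = 2.282/(27×(0.03964)²) = 2.282/0.042426 = 53.79 bar

P_c ≈ 53.79 bar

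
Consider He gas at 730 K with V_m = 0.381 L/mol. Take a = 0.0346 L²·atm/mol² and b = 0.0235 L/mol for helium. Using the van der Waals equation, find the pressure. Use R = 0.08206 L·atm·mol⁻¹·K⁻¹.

P ≈ 167.3 atm

P = RT/(V_m − b) − a/V_m²
RT/(V_m − b) = (0.08206)(730)/(0.381 − 0.0235) = 59.904/0.35750 = 167.56 atm
a/V_m² = 0.0346/(0.381)² = 0.23836 atm
P = 167.56 − 0.23836 = 167.3 atm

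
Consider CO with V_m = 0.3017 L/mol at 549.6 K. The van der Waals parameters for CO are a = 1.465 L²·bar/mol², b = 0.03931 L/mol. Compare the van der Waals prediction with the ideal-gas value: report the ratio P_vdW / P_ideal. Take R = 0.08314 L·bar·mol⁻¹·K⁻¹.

Ideal: P_ideal = RT/V_m = (0.08314)(549.6)/0.3017 = 151.454 bar
vdW: P = RT/(V_m − b) − a/V_m² = 45.6937/0.262390 − 1.465/0.0910229 = 174.144 − 16.0949 = 158.049 bar
Ratio = 158.049/151.454 = 1.044

P_vdW / P_ideal ≈ 1.044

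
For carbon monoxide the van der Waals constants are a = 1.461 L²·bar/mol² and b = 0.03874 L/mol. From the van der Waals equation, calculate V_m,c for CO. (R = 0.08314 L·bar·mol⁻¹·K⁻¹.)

For a van der Waals gas, V_m,c = 3b.
V_m,c = 3×0.03874 = 0.1162 L/mol

V_m,c ≈ 0.1162 L/mol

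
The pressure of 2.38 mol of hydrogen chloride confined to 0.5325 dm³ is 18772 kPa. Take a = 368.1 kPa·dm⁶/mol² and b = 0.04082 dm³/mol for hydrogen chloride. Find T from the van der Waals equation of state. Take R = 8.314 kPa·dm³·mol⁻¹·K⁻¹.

T ≈ 574.8 K

T = (P + a n²/V²)(V − nb)/(nR)
P + a n²/V² = 18772 + (368.1)(2.38)²/(0.5325)² = 26125 kPa
V − nb = 0.5325 − (2.38)(0.04082) = 0.43535 dm³
T = (26125)(0.43535)/((2.38)(8.314)) = 574.8 K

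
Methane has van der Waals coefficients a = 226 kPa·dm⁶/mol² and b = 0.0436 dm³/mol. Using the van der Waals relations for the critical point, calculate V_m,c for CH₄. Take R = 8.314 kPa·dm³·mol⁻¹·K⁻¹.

V_m,c ≈ 0.1308 dm³/mol

For a van der Waals gas, V_m,c = 3b.
V_m,c = 3×0.0436 = 0.1308 dm³/mol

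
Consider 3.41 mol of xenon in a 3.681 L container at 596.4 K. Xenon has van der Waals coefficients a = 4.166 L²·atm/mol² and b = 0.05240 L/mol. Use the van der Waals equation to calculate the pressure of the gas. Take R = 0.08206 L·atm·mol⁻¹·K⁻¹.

P ≈ 44.08 atm

P = nRT/(V − nb) − a n²/V²
nRT/(V − nb) = (3.41)(0.08206)(596.4)/(3.681 − 3.41×0.05240) = 166.89/3.5023 = 47.652 atm
a n²/V² = (4.166)(3.41)²/(3.681)² = 3.5752 atm
P = 47.652 − 3.5752 = 44.08 atm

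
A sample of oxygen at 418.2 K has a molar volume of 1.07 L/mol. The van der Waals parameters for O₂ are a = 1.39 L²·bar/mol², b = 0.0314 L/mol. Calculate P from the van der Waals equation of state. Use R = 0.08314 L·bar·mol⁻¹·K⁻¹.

P ≈ 32.26 bar

P = RT/(V_m − b) − a/V_m²
RT/(V_m − b) = (0.08314)(418.2)/(1.07 − 0.0314) = 34.769/1.0386 = 33.477 bar
a/V_m² = 1.39/(1.07)² = 1.2141 bar
P = 33.477 − 1.2141 = 32.26 bar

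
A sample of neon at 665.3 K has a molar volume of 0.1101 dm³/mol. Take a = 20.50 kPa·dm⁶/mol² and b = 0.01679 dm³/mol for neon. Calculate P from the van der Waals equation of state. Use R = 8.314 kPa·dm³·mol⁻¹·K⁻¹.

P = RT/(V_m − b) − a/V_m²
RT/(V_m − b) = (8.314)(665.3)/(0.1101 − 0.01679) = 5531.3/0.093310 = 59279 kPa
a/V_m² = 20.50/(0.1101)² = 1691.1 kPa
P = 59279 − 1691.1 = 57588 kPa

P ≈ 57588 kPa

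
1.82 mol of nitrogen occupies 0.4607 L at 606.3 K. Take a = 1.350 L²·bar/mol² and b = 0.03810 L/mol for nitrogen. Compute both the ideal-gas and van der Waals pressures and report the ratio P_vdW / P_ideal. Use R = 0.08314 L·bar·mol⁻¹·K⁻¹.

Ideal: P_ideal = nRT/V = (1.82)(0.08314)(606.3)/0.4607 = 199.136 bar
vdW: P = nRT/(V − nb) − a n²/V² = 91.7422/0.391358 − 4.47174/0.212244 = 234.420 − 21.0689 = 213.351 bar
Ratio = 213.351/199.136 = 1.071

P_vdW / P_ideal ≈ 1.071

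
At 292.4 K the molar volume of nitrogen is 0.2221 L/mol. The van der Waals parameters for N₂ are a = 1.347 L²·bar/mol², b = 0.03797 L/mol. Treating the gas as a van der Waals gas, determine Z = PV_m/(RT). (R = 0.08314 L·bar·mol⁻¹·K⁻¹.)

Z ≈ 0.9567

P = RT/(V_m − b) − a/V_m² = (0.08314)(292.4)/(0.2221 − 0.03797) − 1.347/(0.2221)²
  = 24.310/0.18413 − 27.307 = 132.03 − 27.307 = 104.72 bar
Z = PV_m/(RT) = (104.72)(0.2221)/((0.08314)(292.4)) = 23.258/24.310 = 0.9567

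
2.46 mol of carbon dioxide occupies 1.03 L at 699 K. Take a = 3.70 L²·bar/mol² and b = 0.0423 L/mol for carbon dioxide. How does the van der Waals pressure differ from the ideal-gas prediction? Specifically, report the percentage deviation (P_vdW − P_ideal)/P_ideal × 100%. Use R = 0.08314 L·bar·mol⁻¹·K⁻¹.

Ideal: P_ideal = nRT/V = (2.46)(0.08314)(699)/1.03 = 138.799 bar
vdW: P = nRT/(V − nb) − a n²/V² = 142.963/0.925942 − 22.3909/1.06090 = 154.397 − 21.1056 = 133.291 bar
% deviation = (133.291 − 138.799)/138.799 × 100% = -3.97%

-3.97 %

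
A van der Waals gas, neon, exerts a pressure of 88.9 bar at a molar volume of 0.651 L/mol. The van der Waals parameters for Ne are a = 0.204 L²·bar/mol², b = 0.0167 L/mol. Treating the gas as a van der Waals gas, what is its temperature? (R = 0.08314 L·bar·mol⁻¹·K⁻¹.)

T = (P + a/V_m²)(V_m − b)/R
P + a/V_m² = 88.9 + 0.204/(0.651)² = 89.381 bar
V_m − b = 0.651 − 0.0167 = 0.63430 L/mol
T = (89.381)(0.63430)/0.08314 = 681.9 K

T ≈ 681.9 K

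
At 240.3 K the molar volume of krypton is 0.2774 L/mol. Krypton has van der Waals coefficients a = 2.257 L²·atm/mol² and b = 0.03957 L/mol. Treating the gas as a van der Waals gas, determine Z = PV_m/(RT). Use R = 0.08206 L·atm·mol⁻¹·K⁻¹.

Z ≈ 0.7538

P = RT/(V_m − b) − a/V_m² = (0.08206)(240.3)/(0.2774 − 0.03957) − 2.257/(0.2774)²
  = 19.719/0.23783 − 29.330 = 82.912 − 29.330 = 53.582 atm
Z = PV_m/(RT) = (53.582)(0.2774)/((0.08206)(240.3)) = 14.864/19.719 = 0.7538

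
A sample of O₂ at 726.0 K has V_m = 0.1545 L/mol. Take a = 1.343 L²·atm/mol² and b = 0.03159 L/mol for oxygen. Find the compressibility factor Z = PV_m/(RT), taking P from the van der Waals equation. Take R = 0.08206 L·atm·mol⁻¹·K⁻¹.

Z ≈ 1.111

P = RT/(V_m − b) − a/V_m² = (0.08206)(726.0)/(0.1545 − 0.03159) − 1.343/(0.1545)²
  = 59.576/0.12291 − 56.263 = 484.71 − 56.263 = 428.45 atm
Z = PV_m/(RT) = (428.45)(0.1545)/((0.08206)(726.0)) = 66.196/59.576 = 1.111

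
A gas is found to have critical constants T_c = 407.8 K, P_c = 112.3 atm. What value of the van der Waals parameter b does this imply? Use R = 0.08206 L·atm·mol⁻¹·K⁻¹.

From T_c = 8a/(27Rb) and P_c = a/(27b²): b = R T_c/(8 P_c).
b = (0.08206)(407.8)/(8×112.3) = 33.464/898.40 = 0.03725 L/mol

b ≈ 0.03725 L/mol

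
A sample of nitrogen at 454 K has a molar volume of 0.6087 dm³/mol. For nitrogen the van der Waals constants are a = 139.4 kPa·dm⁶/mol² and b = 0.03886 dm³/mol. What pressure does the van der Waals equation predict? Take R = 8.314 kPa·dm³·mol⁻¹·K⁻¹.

P = RT/(V_m − b) − a/V_m²
RT/(V_m − b) = (8.314)(454)/(0.6087 − 0.03886) = 3774.6/0.56984 = 6624.0 kPa
a/V_m² = 139.4/(0.6087)² = 376.23 kPa
P = 6624.0 − 376.23 = 6248 kPa

P ≈ 6248 kPa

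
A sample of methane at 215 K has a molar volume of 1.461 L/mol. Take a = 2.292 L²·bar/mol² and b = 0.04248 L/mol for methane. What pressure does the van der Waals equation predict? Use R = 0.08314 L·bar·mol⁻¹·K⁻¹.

P = RT/(V_m − b) − a/V_m²
RT/(V_m − b) = (0.08314)(215)/(1.461 − 0.04248) = 17.875/1.4185 = 12.601 bar
a/V_m² = 2.292/(1.461)² = 1.0738 bar
P = 12.601 − 1.0738 = 11.53 bar

P ≈ 11.53 bar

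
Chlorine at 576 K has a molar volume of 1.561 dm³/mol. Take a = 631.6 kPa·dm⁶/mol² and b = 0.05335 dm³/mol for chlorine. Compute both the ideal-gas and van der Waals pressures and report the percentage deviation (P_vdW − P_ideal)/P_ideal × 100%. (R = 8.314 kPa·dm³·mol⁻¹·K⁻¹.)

Ideal: P_ideal = RT/V_m = (8.314)(576)/1.561 = 3067.82 kPa
vdW: P = RT/(V_m − b) − a/V_m² = 4788.86/1.50765 − 631.6/2.43672 = 3176.37 − 259.201 = 2917.17 kPa
% deviation = (2917.17 − 3067.82)/3067.82 × 100% = -4.91%

-4.91 %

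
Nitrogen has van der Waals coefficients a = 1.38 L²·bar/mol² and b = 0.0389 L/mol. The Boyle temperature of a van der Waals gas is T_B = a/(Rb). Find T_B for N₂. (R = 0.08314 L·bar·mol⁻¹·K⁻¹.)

T_B ≈ 426.7 K

For a van der Waals gas the second virial coefficient B₂ = b − a/(RT) vanishes at T_B = a/(Rb).
T_B = 1.38/(0.08314×0.0389) = 1.38/0.0032341 = 426.7 K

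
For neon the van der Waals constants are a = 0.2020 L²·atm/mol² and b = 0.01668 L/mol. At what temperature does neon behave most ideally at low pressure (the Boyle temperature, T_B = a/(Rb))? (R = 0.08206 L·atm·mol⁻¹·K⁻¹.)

For a van der Waals gas the second virial coefficient B₂ = b − a/(RT) vanishes at T_B = a/(Rb).
T_B = 0.2020/(0.08206×0.01668) = 0.2020/0.0013688 = 147.6 K

T_B ≈ 147.6 K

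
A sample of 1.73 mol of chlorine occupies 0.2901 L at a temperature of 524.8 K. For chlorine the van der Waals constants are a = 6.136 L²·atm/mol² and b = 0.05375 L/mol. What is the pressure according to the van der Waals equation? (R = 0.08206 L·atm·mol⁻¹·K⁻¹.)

P = nRT/(V − nb) − a n²/V²
nRT/(V − nb) = (1.73)(0.08206)(524.8)/(0.2901 − 1.73×0.05375) = 74.503/0.19711 = 377.98 atm
a n²/V² = (6.136)(1.73)²/(0.2901)² = 218.21 atm
P = 377.98 − 218.21 = 159.8 atm

P ≈ 159.8 atm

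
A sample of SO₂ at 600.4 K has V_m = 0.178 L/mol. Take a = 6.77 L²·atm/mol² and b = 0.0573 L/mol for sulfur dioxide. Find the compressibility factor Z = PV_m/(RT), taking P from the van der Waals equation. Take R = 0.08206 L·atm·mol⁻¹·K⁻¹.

Z ≈ 0.7028

P = RT/(V_m − b) − a/V_m² = (0.08206)(600.4)/(0.178 − 0.0573) − 6.77/(0.178)²
  = 49.269/0.12070 − 213.67 = 408.19 − 213.67 = 194.52 atm
Z = PV_m/(RT) = (194.52)(0.178)/((0.08206)(600.4)) = 34.625/49.269 = 0.7028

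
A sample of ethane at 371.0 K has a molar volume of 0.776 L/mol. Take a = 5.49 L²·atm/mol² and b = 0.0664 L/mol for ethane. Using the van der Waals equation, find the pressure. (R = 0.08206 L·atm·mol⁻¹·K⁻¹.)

P ≈ 33.79 atm

P = RT/(V_m − b) − a/V_m²
RT/(V_m − b) = (0.08206)(371.0)/(0.776 − 0.0664) = 30.444/0.70960 = 42.903 atm
a/V_m² = 5.49/(0.776)² = 9.1169 atm
P = 42.903 − 9.1169 = 33.79 atm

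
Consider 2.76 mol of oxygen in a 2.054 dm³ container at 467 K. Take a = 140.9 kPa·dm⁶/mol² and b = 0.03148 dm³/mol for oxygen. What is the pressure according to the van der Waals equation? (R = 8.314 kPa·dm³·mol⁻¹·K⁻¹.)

P ≈ 5193 kPa

P = nRT/(V − nb) − a n²/V²
nRT/(V − nb) = (2.76)(8.314)(467)/(2.054 − 2.76×0.03148) = 10716/1.9671 = 5447.6 kPa
a n²/V² = (140.9)(2.76)²/(2.054)² = 254.41 kPa
P = 5447.6 − 254.41 = 5193 kPa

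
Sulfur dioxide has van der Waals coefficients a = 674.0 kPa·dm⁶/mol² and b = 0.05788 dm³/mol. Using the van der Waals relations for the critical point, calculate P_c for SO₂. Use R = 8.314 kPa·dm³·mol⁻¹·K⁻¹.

For a van der Waals gas, P_c = a/(27b²).
P_c = 674.0/(27×(0.05788)²) = 674.0/0.090453 = 7451 kPa

P_c ≈ 7451 kPa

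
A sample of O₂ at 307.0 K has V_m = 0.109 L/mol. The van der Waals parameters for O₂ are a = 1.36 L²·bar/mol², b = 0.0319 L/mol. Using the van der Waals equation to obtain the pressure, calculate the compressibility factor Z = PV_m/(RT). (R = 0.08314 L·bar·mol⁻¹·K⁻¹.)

Z ≈ 0.9249

P = RT/(V_m − b) − a/V_m² = (0.08314)(307.0)/(0.109 − 0.0319) − 1.36/(0.109)²
  = 25.524/0.077100 − 114.47 = 331.05 − 114.47 = 216.58 bar
Z = PV_m/(RT) = (216.58)(0.109)/((0.08314)(307.0)) = 23.607/25.524 = 0.9249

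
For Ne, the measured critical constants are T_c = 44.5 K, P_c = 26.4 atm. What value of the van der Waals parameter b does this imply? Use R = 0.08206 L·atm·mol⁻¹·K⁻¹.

From T_c = 8a/(27Rb) and P_c = a/(27b²): b = R T_c/(8 P_c).
b = (0.08206)(44.5)/(8×26.4) = 3.6517/211.20 = 0.01729 L/mol

b ≈ 0.01729 L/mol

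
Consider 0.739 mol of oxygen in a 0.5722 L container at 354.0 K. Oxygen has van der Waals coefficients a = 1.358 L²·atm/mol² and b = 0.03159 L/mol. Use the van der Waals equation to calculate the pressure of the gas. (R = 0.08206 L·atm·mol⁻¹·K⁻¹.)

P = nRT/(V − nb) − a n²/V²
nRT/(V − nb) = (0.739)(0.08206)(354.0)/(0.5722 − 0.739×0.03159) = 21.467/0.54885 = 39.113 atm
a n²/V² = (1.358)(0.739)²/(0.5722)² = 2.2651 atm
P = 39.113 − 2.2651 = 36.85 atm

P ≈ 36.85 atm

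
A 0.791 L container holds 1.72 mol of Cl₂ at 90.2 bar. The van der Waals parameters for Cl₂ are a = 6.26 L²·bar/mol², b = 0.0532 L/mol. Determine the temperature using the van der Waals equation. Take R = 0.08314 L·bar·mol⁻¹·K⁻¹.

T = (P + a n²/V²)(V − nb)/(nR)
P + a n²/V² = 90.2 + (6.26)(1.72)²/(0.791)² = 119.80 bar
V − nb = 0.791 − (1.72)(0.0532) = 0.69950 L
T = (119.80)(0.69950)/((1.72)(0.08314)) = 586.0 K

T ≈ 586.0 K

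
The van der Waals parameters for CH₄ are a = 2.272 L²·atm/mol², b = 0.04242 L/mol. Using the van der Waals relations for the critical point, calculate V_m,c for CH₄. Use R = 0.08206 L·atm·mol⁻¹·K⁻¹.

For a van der Waals gas, V_m,c = 3b.
V_m,c = 3×0.04242 = 0.1273 L/mol

V_m,c ≈ 0.1273 L/mol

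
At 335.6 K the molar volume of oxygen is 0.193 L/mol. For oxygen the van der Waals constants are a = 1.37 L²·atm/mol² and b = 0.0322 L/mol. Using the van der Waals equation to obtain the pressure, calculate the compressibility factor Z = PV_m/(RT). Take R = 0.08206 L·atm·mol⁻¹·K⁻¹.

Z ≈ 0.9425

P = RT/(V_m − b) − a/V_m² = (0.08206)(335.6)/(0.193 − 0.0322) − 1.37/(0.193)²
  = 27.539/0.16080 − 36.780 = 171.26 − 36.780 = 134.48 atm
Z = PV_m/(RT) = (134.48)(0.193)/((0.08206)(335.6)) = 25.955/27.539 = 0.9425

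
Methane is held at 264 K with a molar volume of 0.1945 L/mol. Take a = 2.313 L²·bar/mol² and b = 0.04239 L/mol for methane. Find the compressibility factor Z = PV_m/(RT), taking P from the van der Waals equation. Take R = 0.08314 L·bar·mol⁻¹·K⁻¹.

Z ≈ 0.7369

P = RT/(V_m − b) − a/V_m² = (0.08314)(264)/(0.1945 − 0.04239) − 2.313/(0.1945)²
  = 21.949/0.15211 − 61.142 = 144.30 − 61.142 = 83.16 bar
Z = PV_m/(RT) = (83.16)(0.1945)/((0.08314)(264)) = 16.175/21.949 = 0.7369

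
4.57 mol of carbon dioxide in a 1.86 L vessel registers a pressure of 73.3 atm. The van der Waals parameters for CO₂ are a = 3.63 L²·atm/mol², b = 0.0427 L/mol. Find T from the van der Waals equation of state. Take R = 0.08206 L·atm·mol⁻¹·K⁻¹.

T ≈ 422.7 K

T = (P + a n²/V²)(V − nb)/(nR)
P + a n²/V² = 73.3 + (3.63)(4.57)²/(1.86)² = 95.214 atm
V − nb = 1.86 − (4.57)(0.0427) = 1.6649 L
T = (95.214)(1.6649)/((4.57)(0.08206)) = 422.7 K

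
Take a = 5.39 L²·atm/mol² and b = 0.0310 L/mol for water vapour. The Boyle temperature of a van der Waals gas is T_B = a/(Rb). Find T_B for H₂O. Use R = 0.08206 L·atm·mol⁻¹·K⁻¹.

T_B ≈ 2119 K

For a van der Waals gas the second virial coefficient B₂ = b − a/(RT) vanishes at T_B = a/(Rb).
T_B = 5.39/(0.08206×0.0310) = 5.39/0.0025439 = 2119 K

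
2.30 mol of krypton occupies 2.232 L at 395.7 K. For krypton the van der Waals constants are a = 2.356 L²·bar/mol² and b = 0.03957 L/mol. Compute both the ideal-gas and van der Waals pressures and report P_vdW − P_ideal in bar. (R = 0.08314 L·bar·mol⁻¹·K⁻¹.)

Ideal: P_ideal = nRT/V = (2.30)(0.08314)(395.7)/2.232 = 33.9008 bar
vdW: P = nRT/(V − nb) − a n²/V² = 75.6665/2.14099 − 12.4632/4.98182 = 35.3418 − 2.50174 = 32.8401 bar
ΔP = 32.8401 − 33.9008 = -1.061 bar

ΔP ≈ -1.061 bar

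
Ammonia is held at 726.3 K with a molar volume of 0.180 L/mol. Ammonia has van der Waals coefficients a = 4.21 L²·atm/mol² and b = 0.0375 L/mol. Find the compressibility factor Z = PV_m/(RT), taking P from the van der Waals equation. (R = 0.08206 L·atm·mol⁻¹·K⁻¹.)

Z ≈ 0.8707

P = RT/(V_m − b) − a/V_m² = (0.08206)(726.3)/(0.180 − 0.0375) − 4.21/(0.180)²
  = 59.600/0.14250 − 129.94 = 418.25 − 129.94 = 288.31 atm
Z = PV_m/(RT) = (288.31)(0.180)/((0.08206)(726.3)) = 51.896/59.600 = 0.8707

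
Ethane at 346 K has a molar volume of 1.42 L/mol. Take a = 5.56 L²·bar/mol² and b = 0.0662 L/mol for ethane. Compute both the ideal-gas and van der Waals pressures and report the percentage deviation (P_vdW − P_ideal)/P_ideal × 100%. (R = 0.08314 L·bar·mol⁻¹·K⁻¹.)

Ideal: P_ideal = RT/V_m = (0.08314)(346)/1.42 = 20.2581 bar
vdW: P = RT/(V_m − b) − a/V_m² = 28.7664/1.35380 − 5.56/2.01640 = 21.2486 − 2.75739 = 18.4912 bar
% deviation = (18.4912 − 20.2581)/20.2581 × 100% = -8.72%

-8.72 %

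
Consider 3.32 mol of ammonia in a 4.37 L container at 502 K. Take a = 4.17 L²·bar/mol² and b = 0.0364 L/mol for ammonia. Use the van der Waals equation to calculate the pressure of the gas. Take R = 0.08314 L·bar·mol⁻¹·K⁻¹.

P = nRT/(V − nb) − a n²/V²
nRT/(V − nb) = (3.32)(0.08314)(502)/(4.37 − 3.32×0.0364) = 138.56/4.2492 = 32.608 bar
a n²/V² = (4.17)(3.32)²/(4.37)² = 2.4069 bar
P = 32.608 − 2.4069 = 30.20 bar

P ≈ 30.20 bar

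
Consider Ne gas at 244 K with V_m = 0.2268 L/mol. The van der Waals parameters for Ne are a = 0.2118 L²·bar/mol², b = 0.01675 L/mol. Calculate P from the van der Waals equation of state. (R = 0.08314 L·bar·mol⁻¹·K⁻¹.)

P ≈ 92.46 bar

P = RT/(V_m − b) − a/V_m²
RT/(V_m − b) = (0.08314)(244)/(0.2268 − 0.01675) = 20.286/0.21005 = 96.577 bar
a/V_m² = 0.2118/(0.2268)² = 4.1176 bar
P = 96.577 − 4.1176 = 92.46 bar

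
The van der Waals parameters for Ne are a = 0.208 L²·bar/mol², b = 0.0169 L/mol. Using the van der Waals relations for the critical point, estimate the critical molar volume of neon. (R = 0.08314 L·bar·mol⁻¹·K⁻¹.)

For a van der Waals gas, V_m,c = 3b.
V_m,c = 3×0.0169 = 0.05070 L/mol

V_m,c ≈ 0.05070 L/mol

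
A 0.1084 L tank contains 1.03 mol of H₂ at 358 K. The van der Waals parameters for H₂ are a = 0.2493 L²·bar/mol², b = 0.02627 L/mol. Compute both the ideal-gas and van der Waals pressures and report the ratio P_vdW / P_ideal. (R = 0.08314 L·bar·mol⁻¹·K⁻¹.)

P_vdW / P_ideal ≈ 1.253

Ideal: P_ideal = nRT/V = (1.03)(0.08314)(358)/0.1084 = 282.814 bar
vdW: P = nRT/(V − nb) − a n²/V² = 30.6570/0.0813419 − 0.264482/0.0117506 = 376.891 − 22.5080 = 354.383 bar
Ratio = 354.383/282.814 = 1.253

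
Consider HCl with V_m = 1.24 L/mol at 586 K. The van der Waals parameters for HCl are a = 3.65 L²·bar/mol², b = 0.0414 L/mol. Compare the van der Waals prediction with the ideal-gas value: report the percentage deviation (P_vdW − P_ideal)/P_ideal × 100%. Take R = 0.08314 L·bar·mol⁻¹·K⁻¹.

-2.59 %

Ideal: P_ideal = RT/V_m = (0.08314)(586)/1.24 = 39.2904 bar
vdW: P = RT/(V_m − b) − a/V_m² = 48.7200/1.19860 − 3.65/1.53760 = 40.6474 − 2.37383 = 38.2736 bar
% deviation = (38.2736 − 39.2904)/39.2904 × 100% = -2.59%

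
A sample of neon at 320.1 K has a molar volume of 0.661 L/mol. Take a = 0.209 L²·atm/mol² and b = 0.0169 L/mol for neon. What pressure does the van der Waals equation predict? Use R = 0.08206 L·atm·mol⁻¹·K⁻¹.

P ≈ 40.30 atm

P = RT/(V_m − b) − a/V_m²
RT/(V_m − b) = (0.08206)(320.1)/(0.661 − 0.0169) = 26.267/0.64410 = 40.781 atm
a/V_m² = 0.209/(0.661)² = 0.47835 atm
P = 40.781 − 0.47835 = 40.30 atm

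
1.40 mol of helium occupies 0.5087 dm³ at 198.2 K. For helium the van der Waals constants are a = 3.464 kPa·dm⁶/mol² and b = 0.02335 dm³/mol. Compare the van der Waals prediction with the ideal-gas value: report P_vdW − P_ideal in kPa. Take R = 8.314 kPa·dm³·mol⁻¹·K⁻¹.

ΔP ≈ 285.2 kPa

Ideal: P_ideal = nRT/V = (1.40)(8.314)(198.2)/0.5087 = 4535.03 kPa
vdW: P = nRT/(V − nb) − a n²/V² = 2306.97/0.476010 − 6.78944/0.258776 = 4846.47 − 26.2367 = 4820.23 kPa
ΔP = 4820.23 − 4535.03 = 285.2 kPa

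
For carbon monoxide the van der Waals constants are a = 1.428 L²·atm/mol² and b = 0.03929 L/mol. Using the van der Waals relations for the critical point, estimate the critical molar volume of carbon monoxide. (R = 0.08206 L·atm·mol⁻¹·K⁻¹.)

V_m,c ≈ 0.1179 L/mol

For a van der Waals gas, V_m,c = 3b.
V_m,c = 3×0.03929 = 0.1179 L/mol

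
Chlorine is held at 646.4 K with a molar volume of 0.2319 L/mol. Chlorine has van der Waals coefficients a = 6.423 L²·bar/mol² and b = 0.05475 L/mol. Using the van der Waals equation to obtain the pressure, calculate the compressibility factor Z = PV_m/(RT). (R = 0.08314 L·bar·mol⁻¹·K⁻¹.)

P = RT/(V_m − b) − a/V_m² = (0.08314)(646.4)/(0.2319 − 0.05475) − 6.423/(0.2319)²
  = 53.742/0.17715 − 119.44 = 303.37 − 119.44 = 183.93 bar
Z = PV_m/(RT) = (183.93)(0.2319)/((0.08314)(646.4)) = 42.653/53.742 = 0.7937

Z ≈ 0.7937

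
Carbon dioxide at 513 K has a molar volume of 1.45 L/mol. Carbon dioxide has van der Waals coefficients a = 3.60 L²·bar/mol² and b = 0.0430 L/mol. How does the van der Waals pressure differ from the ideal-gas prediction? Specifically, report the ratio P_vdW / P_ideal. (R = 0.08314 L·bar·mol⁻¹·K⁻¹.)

P_vdW / P_ideal ≈ 0.9724

Ideal: P_ideal = RT/V_m = (0.08314)(513)/1.45 = 29.4144 bar
vdW: P = RT/(V_m − b) − a/V_m² = 42.6508/1.40700 − 3.60/2.10250 = 30.3133 − 1.71225 = 28.6011 bar
Ratio = 28.6011/29.4144 = 0.9724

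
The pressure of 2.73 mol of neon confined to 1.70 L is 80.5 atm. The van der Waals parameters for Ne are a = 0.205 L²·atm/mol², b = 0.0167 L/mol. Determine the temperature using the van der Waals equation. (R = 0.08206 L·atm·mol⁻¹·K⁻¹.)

T ≈ 598.4 K

T = (P + a n²/V²)(V − nb)/(nR)
P + a n²/V² = 80.5 + (0.205)(2.73)²/(1.70)² = 81.029 atm
V − nb = 1.70 − (2.73)(0.0167) = 1.6544 L
T = (81.029)(1.6544)/((2.73)(0.08206)) = 598.4 K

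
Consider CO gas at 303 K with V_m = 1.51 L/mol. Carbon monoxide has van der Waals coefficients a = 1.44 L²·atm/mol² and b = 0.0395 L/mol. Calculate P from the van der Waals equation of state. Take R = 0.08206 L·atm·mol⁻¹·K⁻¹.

P ≈ 16.28 atm

P = RT/(V_m − b) − a/V_m²
RT/(V_m − b) = (0.08206)(303)/(1.51 − 0.0395) = 24.864/1.4705 = 16.909 atm
a/V_m² = 1.44/(1.51)² = 0.63155 atm
P = 16.909 − 0.63155 = 16.28 atm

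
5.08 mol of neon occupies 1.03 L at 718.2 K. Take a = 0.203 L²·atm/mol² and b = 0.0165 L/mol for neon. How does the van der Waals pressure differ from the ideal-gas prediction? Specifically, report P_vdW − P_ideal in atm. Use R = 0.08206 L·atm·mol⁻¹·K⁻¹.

Ideal: P_ideal = nRT/V = (5.08)(0.08206)(718.2)/1.03 = 290.672 atm
vdW: P = nRT/(V − nb) − a n²/V² = 299.392/0.946180 − 5.23870/1.06090 = 316.422 − 4.93798 = 311.484 atm
ΔP = 311.484 − 290.672 = 20.81 atm

ΔP ≈ 20.81 atm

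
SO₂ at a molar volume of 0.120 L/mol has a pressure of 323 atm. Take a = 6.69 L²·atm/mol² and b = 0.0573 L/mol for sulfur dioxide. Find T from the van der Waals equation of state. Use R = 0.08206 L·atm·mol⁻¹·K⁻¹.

T = (P + a/V_m²)(V_m − b)/R
P + a/V_m² = 323 + 6.69/(0.120)² = 787.58 atm
V_m − b = 0.120 − 0.0573 = 0.062700 L/mol
T = (787.58)(0.062700)/0.08206 = 601.8 K

T ≈ 601.8 K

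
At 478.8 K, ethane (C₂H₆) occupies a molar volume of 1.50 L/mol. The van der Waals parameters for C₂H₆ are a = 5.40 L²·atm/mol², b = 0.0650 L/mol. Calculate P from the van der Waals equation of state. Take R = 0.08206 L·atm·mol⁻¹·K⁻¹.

P = RT/(V_m − b) − a/V_m²
RT/(V_m − b) = (0.08206)(478.8)/(1.50 − 0.0650) = 39.290/1.4350 = 27.380 atm
a/V_m² = 5.40/(1.50)² = 2.4000 atm
P = 27.380 − 2.4000 = 24.98 atm

P ≈ 24.98 atm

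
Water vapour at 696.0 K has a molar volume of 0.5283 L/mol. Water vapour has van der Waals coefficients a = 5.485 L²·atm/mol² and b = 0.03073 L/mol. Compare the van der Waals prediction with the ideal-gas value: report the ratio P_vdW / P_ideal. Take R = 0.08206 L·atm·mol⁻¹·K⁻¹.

Ideal: P_ideal = RT/V_m = (0.08206)(696.0)/0.5283 = 108.109 atm
vdW: P = RT/(V_m − b) − a/V_m² = 57.1138/0.497570 − 5.485/0.279101 = 114.785 − 19.6524 = 95.133 atm
Ratio = 95.133/108.109 = 0.8800

P_vdW / P_ideal ≈ 0.8800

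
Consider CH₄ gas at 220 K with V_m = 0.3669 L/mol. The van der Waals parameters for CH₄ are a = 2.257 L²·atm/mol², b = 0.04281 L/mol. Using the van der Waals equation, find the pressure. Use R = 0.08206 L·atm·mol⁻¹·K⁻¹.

P ≈ 38.94 atm

P = RT/(V_m − b) − a/V_m²
RT/(V_m − b) = (0.08206)(220)/(0.3669 − 0.04281) = 18.053/0.32409 = 55.704 atm
a/V_m² = 2.257/(0.3669)² = 16.766 atm
P = 55.704 − 16.766 = 38.94 atm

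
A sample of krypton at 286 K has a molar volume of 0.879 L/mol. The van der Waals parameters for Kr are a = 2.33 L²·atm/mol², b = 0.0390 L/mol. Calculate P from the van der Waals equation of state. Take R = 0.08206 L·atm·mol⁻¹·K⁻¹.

P = RT/(V_m − b) − a/V_m²
RT/(V_m − b) = (0.08206)(286)/(0.879 − 0.0390) = 23.469/0.84000 = 27.939 atm
a/V_m² = 2.33/(0.879)² = 3.0156 atm
P = 27.939 − 3.0156 = 24.92 atm

P ≈ 24.92 atm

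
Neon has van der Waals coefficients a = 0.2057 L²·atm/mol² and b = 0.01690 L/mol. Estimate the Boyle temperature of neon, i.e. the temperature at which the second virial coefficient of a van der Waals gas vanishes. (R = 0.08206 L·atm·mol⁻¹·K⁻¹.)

For a van der Waals gas the second virial coefficient B₂ = b − a/(RT) vanishes at T_B = a/(Rb).
T_B = 0.2057/(0.08206×0.01690) = 0.2057/0.0013868 = 148.3 K

T_B ≈ 148.3 K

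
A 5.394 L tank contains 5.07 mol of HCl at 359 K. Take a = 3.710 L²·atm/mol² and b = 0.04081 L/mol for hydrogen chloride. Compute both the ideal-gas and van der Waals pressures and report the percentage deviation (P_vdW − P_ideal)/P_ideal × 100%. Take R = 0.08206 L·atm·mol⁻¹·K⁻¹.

Ideal: P_ideal = nRT/V = (5.07)(0.08206)(359)/5.394 = 27.6900 atm
vdW: P = nRT/(V − nb) − a n²/V² = 149.360/5.18709 − 95.3652/29.0952 = 28.7946 − 3.27770 = 25.5169 atm
% deviation = (25.5169 − 27.6900)/27.6900 × 100% = -7.85%

-7.85 %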